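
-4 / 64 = -1 / 16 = -0.06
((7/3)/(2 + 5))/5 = 1/15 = 0.07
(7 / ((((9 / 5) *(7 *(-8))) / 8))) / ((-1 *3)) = 5 / 27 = 0.19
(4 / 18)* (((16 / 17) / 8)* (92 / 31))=0.08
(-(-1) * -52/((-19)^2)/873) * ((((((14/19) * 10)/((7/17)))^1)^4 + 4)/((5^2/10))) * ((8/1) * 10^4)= -229252561408000/423412929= -541439.68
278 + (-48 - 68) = 162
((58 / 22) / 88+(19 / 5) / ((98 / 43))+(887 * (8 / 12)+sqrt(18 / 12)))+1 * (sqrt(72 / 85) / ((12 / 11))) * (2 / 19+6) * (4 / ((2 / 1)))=sqrt(6) / 2+1276 * sqrt(170) / 1615+421929439 / 711480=604.56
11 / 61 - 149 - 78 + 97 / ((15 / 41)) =35057 / 915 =38.31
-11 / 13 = -0.85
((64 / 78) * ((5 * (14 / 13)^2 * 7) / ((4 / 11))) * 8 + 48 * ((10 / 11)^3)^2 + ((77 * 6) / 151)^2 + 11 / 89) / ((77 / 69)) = 419258312129392841551 / 608164119835072801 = 689.38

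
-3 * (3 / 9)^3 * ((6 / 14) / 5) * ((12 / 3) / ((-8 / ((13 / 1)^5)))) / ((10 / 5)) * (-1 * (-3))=371293 / 140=2652.09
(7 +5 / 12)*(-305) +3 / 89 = -2415869 / 1068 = -2262.05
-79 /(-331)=79 /331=0.24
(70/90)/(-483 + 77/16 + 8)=-112/67707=-0.00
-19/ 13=-1.46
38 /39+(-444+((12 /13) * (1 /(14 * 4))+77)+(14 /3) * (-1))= -67463 /182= -370.68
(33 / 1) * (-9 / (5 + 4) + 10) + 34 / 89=26467 / 89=297.38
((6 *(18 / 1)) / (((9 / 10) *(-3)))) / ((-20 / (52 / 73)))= 104 / 73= 1.42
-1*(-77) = 77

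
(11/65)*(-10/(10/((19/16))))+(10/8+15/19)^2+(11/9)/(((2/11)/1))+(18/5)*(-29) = -7916843/84474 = -93.72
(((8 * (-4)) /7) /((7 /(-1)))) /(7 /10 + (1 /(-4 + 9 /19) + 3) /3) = 64320 /158123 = 0.41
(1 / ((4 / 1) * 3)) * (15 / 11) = 5 / 44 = 0.11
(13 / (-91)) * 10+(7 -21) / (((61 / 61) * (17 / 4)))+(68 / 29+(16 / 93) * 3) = -199170 / 106981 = -1.86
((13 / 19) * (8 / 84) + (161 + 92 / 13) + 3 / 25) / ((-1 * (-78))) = 10909693 / 5057325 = 2.16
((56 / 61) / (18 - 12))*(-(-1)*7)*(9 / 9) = 196 / 183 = 1.07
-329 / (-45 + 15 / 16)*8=896 / 15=59.73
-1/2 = -0.50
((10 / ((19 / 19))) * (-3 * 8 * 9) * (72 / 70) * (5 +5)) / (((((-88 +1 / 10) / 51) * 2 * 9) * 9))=163200 / 2051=79.57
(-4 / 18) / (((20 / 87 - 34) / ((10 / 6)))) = 145 / 13221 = 0.01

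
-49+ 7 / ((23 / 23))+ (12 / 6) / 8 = -167 / 4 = -41.75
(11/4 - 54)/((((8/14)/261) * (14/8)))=-53505/4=-13376.25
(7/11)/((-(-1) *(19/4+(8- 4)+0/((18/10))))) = 4/55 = 0.07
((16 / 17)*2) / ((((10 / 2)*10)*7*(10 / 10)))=16 / 2975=0.01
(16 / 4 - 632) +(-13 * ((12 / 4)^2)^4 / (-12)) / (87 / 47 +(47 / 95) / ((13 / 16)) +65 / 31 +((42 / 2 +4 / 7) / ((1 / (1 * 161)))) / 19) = -795661341443 / 1348439396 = -590.06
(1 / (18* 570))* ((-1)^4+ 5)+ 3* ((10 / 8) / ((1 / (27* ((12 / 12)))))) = 346277 / 3420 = 101.25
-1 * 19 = -19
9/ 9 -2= -1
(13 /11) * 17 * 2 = 442 /11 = 40.18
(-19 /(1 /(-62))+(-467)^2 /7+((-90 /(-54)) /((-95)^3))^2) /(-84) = -29947864151629691 /77802125703750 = -384.92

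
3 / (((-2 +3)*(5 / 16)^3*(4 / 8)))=196.61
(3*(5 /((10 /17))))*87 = 4437 /2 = 2218.50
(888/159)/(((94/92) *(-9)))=-13616/22419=-0.61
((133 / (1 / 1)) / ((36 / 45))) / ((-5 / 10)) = -665 / 2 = -332.50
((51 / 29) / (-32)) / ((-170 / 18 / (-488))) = -1647 / 580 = -2.84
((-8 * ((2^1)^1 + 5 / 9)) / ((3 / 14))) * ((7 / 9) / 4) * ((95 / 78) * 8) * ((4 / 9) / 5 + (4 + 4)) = -9593024 / 6561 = -1462.13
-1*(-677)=677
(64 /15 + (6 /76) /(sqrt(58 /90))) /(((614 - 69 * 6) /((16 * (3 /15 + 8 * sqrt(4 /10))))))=(1 + 8 * sqrt(10)) * (135 * sqrt(145) + 70528) /1033125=1.84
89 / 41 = 2.17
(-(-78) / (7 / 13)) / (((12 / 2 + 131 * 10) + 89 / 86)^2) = 0.00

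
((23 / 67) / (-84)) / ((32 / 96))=-23 / 1876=-0.01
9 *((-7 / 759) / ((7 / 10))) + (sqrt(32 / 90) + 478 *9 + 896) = 4 *sqrt(5) / 15 + 1315064 / 253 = 5198.48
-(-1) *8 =8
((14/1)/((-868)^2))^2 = 1/2896161856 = 0.00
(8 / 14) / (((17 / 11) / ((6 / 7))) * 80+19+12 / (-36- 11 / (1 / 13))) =23628 / 6747139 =0.00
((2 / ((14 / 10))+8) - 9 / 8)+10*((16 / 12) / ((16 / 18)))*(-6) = -4575 / 56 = -81.70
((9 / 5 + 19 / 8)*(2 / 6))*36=501 / 10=50.10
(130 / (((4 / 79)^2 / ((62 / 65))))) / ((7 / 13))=2515123 / 28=89825.82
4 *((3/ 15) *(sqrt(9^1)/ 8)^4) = 81/ 5120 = 0.02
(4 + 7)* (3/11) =3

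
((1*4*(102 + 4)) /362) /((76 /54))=2862 /3439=0.83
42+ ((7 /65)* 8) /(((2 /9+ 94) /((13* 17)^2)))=258951 /530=488.59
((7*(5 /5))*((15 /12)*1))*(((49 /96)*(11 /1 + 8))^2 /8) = 30336635 /294912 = 102.87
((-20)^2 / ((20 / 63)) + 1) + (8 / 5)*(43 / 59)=372339 / 295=1262.17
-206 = -206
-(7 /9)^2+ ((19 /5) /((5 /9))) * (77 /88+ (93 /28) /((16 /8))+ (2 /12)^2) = 479947 /28350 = 16.93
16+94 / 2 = 63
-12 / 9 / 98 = -2 / 147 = -0.01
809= 809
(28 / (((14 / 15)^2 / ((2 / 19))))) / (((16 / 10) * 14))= 1125 / 7448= 0.15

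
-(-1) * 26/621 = 26/621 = 0.04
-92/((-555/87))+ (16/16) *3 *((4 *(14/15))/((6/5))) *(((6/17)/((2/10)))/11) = 550716/34595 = 15.92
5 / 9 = 0.56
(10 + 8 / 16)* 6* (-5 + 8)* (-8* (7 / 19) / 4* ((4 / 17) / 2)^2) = -10584 / 5491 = -1.93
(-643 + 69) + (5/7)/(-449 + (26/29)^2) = -1514520999/2638531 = -574.00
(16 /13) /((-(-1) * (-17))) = -16 /221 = -0.07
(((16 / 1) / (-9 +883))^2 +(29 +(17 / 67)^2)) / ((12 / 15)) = 62290031815 / 1714519682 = 36.33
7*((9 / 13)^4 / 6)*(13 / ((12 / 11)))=3.19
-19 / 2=-9.50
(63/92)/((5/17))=1071/460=2.33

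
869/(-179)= -869/179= -4.85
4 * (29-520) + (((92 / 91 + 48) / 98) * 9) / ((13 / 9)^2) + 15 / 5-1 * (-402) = -1173191519 / 753571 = -1556.84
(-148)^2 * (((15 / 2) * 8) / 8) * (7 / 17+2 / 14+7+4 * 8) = 773265960 / 119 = 6498033.28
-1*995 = -995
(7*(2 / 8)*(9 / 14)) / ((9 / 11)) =11 / 8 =1.38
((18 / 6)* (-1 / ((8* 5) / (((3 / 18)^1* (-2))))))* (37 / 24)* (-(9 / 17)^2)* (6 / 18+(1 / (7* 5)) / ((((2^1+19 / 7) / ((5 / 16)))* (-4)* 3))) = -234321 / 65105920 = -0.00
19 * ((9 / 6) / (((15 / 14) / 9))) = 239.40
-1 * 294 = -294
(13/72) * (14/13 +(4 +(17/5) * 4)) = 607/180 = 3.37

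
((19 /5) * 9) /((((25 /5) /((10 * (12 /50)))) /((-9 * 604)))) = -11154672 /125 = -89237.38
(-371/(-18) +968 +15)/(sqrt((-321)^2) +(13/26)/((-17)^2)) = 5220785/1669851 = 3.13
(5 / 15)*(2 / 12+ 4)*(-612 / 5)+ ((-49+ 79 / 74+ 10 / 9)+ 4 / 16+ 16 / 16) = -215.57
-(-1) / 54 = 1 / 54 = 0.02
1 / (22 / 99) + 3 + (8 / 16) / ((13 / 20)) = 215 / 26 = 8.27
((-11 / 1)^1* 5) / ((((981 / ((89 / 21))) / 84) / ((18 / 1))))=-39160 / 109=-359.27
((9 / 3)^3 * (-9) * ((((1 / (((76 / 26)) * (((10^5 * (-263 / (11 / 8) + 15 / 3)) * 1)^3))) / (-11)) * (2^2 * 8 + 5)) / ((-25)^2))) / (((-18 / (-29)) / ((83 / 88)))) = -12735437 / 121072555060000000000000000000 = -0.00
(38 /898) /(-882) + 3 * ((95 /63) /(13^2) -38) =-7627894489 /66927042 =-113.97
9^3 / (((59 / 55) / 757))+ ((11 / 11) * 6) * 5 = 30353685 / 59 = 514469.24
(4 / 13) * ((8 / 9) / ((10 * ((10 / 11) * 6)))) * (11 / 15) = 484 / 131625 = 0.00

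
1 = 1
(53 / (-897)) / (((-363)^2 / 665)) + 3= 354555134 / 118196793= 3.00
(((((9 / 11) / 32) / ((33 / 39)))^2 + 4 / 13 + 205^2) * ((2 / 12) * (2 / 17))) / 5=8190774336293 / 49699752960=164.81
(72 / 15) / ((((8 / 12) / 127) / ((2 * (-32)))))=-292608 / 5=-58521.60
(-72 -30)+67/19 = -1871/19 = -98.47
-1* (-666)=666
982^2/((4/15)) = 3616215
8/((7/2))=16/7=2.29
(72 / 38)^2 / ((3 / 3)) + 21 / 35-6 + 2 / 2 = -1462 / 1805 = -0.81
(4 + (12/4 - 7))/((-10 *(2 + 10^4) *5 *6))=0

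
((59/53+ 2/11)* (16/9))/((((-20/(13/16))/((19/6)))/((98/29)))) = -1827553/1825956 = -1.00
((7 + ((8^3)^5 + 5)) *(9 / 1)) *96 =30399297484761216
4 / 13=0.31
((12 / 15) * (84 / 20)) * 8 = 672 / 25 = 26.88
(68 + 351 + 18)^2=190969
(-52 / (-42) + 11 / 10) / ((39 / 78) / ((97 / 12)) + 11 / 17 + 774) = 809659 / 268273950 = 0.00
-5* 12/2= -30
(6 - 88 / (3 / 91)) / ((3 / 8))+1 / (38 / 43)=-2428573 / 342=-7101.09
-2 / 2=-1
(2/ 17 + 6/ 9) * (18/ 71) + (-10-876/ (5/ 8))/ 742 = -3814303/ 2238985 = -1.70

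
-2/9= -0.22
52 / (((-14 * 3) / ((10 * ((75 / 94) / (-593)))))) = 3250 / 195097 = 0.02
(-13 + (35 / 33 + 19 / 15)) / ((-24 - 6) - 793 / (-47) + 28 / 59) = 1627751 / 1929785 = 0.84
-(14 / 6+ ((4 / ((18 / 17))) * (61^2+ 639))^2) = -21975097789 / 81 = -271297503.57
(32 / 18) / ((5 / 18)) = 32 / 5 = 6.40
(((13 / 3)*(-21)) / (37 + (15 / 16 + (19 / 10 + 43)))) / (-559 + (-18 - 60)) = 80 / 46389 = 0.00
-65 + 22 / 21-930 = -20873 / 21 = -993.95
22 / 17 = 1.29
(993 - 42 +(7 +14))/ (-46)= -486/ 23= -21.13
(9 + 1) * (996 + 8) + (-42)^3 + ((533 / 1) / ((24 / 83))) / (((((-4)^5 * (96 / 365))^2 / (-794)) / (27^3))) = -1980809264289283 / 4294967296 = -461193.10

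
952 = 952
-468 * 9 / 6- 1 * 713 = -1415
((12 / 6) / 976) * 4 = 1 / 122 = 0.01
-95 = -95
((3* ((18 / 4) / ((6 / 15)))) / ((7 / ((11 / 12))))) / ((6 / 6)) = 495 / 112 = 4.42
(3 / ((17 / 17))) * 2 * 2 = 12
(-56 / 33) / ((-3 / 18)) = 112 / 11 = 10.18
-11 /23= -0.48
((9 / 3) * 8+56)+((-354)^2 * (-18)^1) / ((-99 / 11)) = 250712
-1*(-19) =19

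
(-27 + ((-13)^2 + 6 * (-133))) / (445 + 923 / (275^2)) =-3100625 / 2103378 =-1.47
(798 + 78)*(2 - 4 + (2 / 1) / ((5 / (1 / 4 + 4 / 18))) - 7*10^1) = -943598 / 15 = -62906.53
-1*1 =-1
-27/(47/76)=-2052/47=-43.66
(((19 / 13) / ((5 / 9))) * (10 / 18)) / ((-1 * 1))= -19 / 13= -1.46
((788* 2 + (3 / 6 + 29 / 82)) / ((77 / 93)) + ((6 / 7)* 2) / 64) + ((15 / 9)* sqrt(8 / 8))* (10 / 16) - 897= 152836181 / 151536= 1008.58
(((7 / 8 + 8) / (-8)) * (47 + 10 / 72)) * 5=-602435 / 2304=-261.47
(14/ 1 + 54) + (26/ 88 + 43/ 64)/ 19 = 68.05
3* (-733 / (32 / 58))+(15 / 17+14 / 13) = -14086463 / 3536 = -3983.73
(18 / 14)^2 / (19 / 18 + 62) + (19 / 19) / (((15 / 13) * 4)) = 32419 / 133476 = 0.24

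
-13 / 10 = -1.30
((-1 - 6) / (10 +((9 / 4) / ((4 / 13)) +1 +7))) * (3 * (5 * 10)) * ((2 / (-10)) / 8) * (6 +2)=224 / 27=8.30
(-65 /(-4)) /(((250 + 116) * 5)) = 13 /1464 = 0.01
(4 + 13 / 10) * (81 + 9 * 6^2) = 4293 / 2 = 2146.50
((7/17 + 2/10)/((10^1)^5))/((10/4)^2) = 13/13281250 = 0.00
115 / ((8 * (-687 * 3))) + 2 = 32861 / 16488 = 1.99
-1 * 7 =-7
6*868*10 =52080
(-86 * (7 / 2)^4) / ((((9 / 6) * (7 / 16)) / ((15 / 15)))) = -58996 / 3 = -19665.33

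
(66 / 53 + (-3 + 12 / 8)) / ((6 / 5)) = -45 / 212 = -0.21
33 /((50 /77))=2541 /50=50.82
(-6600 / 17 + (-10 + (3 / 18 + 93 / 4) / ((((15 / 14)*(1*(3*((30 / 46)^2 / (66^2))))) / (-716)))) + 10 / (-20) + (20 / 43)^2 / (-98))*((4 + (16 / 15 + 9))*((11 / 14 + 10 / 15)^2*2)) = -436059442651352218493009 / 137545228642500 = -3170298577.09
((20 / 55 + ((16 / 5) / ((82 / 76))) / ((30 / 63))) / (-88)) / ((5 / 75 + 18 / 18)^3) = -2508435 / 40640512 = -0.06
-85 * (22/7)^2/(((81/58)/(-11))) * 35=131236600/567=231457.85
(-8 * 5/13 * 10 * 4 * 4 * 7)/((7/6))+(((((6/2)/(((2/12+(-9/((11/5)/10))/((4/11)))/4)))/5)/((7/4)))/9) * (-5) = -90585392/30667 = -2953.84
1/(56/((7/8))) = 0.02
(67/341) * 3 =201/341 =0.59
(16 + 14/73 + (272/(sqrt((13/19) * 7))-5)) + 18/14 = 6376/511 + 272 * sqrt(1729)/91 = 136.76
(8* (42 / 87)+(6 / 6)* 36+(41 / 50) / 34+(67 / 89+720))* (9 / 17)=30037101489 / 74590900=402.69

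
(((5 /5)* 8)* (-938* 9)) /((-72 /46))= 43148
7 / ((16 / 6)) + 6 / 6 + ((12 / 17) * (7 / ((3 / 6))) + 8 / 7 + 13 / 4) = 17041 / 952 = 17.90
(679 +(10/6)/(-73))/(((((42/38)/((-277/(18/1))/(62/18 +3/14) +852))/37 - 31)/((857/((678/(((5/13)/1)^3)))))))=-547074768381417625/347313472459110144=-1.58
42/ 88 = 21/ 44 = 0.48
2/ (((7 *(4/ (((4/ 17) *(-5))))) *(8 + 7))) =-2/ 357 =-0.01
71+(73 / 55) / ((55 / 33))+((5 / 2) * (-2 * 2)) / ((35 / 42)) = 16444 / 275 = 59.80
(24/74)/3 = 4/37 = 0.11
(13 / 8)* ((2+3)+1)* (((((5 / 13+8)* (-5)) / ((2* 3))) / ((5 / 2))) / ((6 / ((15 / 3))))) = -545 / 24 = -22.71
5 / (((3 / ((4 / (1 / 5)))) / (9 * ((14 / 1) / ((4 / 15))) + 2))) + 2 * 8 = 47498 / 3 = 15832.67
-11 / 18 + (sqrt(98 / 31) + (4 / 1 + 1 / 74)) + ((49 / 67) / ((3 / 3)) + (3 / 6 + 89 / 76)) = 7 * sqrt(62) / 31 + 9842825 / 1695636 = 7.58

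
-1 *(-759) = 759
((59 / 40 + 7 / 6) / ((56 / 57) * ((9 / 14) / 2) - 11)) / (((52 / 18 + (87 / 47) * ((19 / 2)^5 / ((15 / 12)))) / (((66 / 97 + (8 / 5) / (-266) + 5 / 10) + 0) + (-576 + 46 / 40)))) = 6616040061963 / 5344862335585780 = 0.00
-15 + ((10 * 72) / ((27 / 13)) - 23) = 926 / 3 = 308.67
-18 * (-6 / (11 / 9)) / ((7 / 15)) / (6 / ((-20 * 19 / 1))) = -923400 / 77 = -11992.21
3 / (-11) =-0.27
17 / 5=3.40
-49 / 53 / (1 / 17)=-833 / 53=-15.72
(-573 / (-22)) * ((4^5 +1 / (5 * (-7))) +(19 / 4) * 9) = 85572393 / 3080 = 27783.24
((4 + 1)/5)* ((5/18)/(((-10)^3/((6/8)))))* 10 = -1/480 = -0.00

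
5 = 5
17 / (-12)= -17 / 12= -1.42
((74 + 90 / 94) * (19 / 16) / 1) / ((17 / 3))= 200811 / 12784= 15.71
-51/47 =-1.09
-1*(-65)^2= -4225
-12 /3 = -4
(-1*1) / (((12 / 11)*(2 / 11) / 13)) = -1573 / 24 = -65.54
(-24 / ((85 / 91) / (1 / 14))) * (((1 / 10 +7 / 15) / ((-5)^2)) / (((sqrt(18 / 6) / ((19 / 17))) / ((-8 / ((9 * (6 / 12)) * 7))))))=7904 * sqrt(3) / 2008125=0.01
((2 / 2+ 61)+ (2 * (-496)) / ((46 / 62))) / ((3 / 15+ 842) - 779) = -73315 / 3634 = -20.17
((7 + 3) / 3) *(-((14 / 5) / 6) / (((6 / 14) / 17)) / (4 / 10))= -154.26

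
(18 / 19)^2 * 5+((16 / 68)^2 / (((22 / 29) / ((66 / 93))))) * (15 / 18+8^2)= 76120268 / 9702597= 7.85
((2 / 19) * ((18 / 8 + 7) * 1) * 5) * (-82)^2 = 621970 / 19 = 32735.26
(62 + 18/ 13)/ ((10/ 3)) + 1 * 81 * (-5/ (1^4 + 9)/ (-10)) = 5997/ 260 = 23.07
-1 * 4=-4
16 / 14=8 / 7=1.14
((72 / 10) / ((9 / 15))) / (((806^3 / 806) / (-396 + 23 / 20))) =-23691 / 3248180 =-0.01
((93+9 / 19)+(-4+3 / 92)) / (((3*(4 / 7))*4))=1095199 / 83904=13.05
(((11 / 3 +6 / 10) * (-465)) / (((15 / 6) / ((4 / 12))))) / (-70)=1984 / 525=3.78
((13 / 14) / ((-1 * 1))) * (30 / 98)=-195 / 686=-0.28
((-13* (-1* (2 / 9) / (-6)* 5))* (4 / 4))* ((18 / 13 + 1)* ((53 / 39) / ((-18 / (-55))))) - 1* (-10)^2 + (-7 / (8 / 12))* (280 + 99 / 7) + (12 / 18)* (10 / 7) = -213040109 / 66339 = -3211.39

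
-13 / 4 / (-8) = 13 / 32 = 0.41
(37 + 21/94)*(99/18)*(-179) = -6889531/188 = -36646.44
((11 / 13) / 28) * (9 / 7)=99 / 2548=0.04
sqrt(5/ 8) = sqrt(10)/ 4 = 0.79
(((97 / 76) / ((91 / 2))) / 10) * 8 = 194 / 8645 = 0.02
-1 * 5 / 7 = -0.71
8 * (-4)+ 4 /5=-156 /5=-31.20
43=43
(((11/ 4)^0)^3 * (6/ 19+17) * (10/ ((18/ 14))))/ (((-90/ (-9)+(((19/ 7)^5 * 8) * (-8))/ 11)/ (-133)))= 14902010585/ 704797047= 21.14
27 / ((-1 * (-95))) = 27 / 95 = 0.28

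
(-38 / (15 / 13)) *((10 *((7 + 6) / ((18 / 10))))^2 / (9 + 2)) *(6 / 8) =-10435750 / 891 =-11712.40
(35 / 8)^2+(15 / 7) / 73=626935 / 32704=19.17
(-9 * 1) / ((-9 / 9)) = 9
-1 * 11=-11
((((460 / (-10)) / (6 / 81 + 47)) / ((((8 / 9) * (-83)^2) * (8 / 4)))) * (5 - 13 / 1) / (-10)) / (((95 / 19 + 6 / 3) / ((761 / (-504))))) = 472581 / 34323202480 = 0.00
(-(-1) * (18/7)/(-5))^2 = 324/1225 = 0.26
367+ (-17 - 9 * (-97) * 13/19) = 17999/19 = 947.32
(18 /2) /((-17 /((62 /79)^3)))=-2144952 /8381663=-0.26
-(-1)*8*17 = 136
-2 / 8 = -1 / 4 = -0.25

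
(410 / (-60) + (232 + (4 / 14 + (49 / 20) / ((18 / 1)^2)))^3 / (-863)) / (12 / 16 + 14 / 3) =-1170397348947362681767 / 436276724607360000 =-2682.69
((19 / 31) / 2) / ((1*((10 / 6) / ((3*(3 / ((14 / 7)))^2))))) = 1539 / 1240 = 1.24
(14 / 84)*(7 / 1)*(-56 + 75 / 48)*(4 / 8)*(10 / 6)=-30485 / 576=-52.93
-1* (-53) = 53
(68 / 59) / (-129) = -68 / 7611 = -0.01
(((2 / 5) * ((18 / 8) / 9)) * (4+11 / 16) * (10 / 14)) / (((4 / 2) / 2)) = 75 / 224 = 0.33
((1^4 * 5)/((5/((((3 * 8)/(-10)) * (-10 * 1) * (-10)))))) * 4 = -960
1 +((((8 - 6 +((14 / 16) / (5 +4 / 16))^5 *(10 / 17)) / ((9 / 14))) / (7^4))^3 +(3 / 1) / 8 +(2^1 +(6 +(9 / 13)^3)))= 22643955552540860793082813985 / 2332789174548804503079055872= 9.71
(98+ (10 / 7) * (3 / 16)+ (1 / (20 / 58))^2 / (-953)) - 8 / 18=1174538009 / 12007800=97.81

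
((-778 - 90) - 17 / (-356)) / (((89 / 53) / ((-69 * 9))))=320976.54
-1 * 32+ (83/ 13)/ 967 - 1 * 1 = -414760/ 12571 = -32.99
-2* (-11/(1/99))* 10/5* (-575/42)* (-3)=178907.14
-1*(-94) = 94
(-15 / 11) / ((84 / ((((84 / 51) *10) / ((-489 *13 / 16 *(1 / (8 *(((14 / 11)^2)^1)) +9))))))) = 1254400 / 16919606847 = 0.00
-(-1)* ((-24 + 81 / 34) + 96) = 74.38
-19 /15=-1.27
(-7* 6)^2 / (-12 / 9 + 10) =2646 / 13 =203.54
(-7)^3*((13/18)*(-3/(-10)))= -4459/60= -74.32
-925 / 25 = -37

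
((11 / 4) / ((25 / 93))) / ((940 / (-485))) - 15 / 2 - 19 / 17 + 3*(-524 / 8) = -67242527 / 319600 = -210.40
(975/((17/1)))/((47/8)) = 7800/799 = 9.76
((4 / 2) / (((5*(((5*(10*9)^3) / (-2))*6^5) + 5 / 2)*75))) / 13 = -4 / 138174659995125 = -0.00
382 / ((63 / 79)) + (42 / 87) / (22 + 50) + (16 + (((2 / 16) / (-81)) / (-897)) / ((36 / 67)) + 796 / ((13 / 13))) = 5484030053609 / 4247818848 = 1291.02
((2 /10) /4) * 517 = 517 /20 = 25.85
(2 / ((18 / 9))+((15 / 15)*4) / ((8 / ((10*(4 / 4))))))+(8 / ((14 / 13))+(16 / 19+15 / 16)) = 32363 / 2128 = 15.21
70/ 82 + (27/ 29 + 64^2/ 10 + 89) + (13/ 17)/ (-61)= 3084776834/ 6164965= 500.37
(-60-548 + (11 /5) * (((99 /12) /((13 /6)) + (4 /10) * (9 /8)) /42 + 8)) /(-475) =10741221 /8645000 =1.24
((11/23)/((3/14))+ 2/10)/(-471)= -839/162495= -0.01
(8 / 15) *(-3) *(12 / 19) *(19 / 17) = -96 / 85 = -1.13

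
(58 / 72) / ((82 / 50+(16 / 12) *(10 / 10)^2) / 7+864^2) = 5075 / 4702927476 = 0.00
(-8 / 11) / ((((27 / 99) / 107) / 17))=-14552 / 3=-4850.67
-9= -9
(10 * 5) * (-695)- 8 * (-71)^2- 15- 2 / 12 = -450559 / 6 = -75093.17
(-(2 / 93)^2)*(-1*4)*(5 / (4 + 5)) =80 / 77841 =0.00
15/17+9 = 9.88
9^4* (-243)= -1594323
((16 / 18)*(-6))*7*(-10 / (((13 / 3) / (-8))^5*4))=-743178240 / 371293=-2001.60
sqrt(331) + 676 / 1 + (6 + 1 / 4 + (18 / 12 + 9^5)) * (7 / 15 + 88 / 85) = sqrt(331) + 91164461 / 1020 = 89395.12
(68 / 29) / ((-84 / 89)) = -1513 / 609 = -2.48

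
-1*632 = -632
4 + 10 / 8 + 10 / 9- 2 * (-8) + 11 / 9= 283 / 12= 23.58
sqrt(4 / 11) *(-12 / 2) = -12 *sqrt(11) / 11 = -3.62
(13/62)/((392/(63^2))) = 1053/496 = 2.12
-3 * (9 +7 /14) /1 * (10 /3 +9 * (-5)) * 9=21375 /2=10687.50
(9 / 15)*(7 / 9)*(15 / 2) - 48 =-89 / 2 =-44.50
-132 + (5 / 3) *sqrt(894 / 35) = -123.58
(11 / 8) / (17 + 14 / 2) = 11 / 192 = 0.06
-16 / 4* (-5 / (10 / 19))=38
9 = 9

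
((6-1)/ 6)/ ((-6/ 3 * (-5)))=1/ 12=0.08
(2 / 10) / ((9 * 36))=1 / 1620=0.00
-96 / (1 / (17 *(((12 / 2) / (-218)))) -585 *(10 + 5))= 2448 / 223817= 0.01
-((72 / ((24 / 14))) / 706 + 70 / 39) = -25529 / 13767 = -1.85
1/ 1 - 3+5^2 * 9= 223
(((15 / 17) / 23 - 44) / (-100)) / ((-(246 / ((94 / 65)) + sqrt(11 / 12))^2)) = -5139851845304841 / 338280288829268400575 + 34243164739836*sqrt(33) / 1150152982019512561955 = -0.00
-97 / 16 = -6.06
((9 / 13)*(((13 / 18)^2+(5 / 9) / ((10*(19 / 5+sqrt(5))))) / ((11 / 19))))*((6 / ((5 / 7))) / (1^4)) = 2766001 / 506220-1995*sqrt(5) / 33748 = 5.33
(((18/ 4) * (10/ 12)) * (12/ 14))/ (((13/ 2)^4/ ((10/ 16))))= 225/ 199927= 0.00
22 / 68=11 / 34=0.32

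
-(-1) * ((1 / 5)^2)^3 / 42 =1 / 656250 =0.00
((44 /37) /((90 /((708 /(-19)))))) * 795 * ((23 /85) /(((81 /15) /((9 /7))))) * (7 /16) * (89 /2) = -490.97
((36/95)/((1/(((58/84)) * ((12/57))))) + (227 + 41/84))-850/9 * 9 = -94376903/151620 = -622.46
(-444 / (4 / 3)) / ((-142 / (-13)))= -4329 / 142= -30.49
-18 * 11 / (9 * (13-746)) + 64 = 46934 / 733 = 64.03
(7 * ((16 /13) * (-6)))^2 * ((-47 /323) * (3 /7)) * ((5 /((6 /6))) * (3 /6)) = -22740480 /54587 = -416.59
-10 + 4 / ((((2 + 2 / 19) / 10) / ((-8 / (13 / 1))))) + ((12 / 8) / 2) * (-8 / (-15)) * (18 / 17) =-23502 / 1105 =-21.27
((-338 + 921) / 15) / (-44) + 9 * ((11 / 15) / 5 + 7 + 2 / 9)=19631 / 300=65.44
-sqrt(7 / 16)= -0.66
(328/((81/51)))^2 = 31091776/729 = 42649.90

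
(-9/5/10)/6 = -3/100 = -0.03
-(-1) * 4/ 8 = 1/ 2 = 0.50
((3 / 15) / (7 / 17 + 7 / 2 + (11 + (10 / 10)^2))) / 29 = 34 / 78445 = 0.00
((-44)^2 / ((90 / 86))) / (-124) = -20812 / 1395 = -14.92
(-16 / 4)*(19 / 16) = -19 / 4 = -4.75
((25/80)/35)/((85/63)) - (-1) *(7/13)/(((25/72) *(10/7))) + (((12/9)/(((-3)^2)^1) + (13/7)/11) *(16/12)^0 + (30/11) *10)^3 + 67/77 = 21003.02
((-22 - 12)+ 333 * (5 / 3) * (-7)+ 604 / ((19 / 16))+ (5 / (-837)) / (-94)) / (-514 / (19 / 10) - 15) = 728299753 / 60975450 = 11.94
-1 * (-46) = 46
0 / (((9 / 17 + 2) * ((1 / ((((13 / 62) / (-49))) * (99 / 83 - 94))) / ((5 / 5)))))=0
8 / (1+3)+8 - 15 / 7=55 / 7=7.86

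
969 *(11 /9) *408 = 483208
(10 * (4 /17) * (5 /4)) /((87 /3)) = 50 /493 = 0.10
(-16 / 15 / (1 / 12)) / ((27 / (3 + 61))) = -4096 / 135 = -30.34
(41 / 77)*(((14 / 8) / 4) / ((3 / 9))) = 123 / 176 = 0.70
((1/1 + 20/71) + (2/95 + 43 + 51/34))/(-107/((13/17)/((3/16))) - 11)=-64259416/52240025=-1.23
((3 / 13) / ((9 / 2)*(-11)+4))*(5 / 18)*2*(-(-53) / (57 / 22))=-11660 / 202293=-0.06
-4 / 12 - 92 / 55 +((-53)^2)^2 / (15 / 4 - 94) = -5207836951 / 59565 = -87431.16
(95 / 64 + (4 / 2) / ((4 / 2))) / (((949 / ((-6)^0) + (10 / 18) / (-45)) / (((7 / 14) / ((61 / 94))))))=605313 / 300092672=0.00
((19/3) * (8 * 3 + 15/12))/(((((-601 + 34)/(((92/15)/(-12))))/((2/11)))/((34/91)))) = 750329/76621545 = 0.01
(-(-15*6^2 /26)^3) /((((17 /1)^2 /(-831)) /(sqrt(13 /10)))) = -1635657300*sqrt(130) /634933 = -29372.17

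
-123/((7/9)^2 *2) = -9963/98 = -101.66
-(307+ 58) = -365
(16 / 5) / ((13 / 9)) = 144 / 65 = 2.22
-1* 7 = -7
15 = 15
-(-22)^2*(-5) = 2420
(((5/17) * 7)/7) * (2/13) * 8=80/221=0.36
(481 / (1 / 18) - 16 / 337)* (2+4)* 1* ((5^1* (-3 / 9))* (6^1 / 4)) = -43765950 / 337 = -129869.29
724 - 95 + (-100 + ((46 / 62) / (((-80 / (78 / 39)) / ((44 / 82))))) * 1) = 13446927 / 25420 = 528.99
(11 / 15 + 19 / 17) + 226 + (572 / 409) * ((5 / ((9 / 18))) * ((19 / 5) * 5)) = 51477118 / 104295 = 493.57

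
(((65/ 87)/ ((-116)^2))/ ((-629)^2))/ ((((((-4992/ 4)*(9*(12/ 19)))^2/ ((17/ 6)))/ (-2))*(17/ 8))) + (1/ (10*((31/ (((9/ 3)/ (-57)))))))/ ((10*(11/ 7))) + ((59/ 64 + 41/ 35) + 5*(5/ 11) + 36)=1009881447825996367795821241/ 25018107973607172914380800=40.37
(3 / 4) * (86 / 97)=129 / 194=0.66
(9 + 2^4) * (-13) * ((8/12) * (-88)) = 57200/3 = 19066.67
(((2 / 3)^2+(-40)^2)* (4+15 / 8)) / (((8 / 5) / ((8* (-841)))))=-711683635 / 18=-39537979.72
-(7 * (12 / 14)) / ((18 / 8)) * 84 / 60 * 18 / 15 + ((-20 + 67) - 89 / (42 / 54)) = -12584 / 175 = -71.91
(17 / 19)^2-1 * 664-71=-265046 / 361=-734.20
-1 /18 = -0.06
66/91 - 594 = -53988/91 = -593.27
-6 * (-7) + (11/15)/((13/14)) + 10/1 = 10294/195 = 52.79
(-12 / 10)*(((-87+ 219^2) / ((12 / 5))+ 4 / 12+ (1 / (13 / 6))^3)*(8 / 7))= -27357.16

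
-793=-793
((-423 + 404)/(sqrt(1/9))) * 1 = -57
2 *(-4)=-8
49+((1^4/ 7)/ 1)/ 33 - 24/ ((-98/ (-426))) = -89456/ 1617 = -55.32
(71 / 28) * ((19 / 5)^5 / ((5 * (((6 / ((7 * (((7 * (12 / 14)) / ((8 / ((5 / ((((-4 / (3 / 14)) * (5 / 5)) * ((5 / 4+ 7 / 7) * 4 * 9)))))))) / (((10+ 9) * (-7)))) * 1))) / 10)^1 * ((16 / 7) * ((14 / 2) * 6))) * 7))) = 9252791 / 71124480000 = 0.0001301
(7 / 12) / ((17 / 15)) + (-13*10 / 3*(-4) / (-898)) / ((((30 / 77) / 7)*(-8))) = 130277 / 137394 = 0.95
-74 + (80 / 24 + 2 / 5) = -1054 / 15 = -70.27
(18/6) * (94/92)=3.07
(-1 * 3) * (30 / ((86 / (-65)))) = 2925 / 43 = 68.02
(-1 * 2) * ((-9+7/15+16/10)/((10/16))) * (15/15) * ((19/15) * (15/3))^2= 600704/675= 889.93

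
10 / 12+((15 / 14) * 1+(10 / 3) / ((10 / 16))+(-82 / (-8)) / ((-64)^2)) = 2491229 / 344064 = 7.24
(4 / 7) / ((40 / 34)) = 17 / 35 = 0.49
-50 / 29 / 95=-10 / 551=-0.02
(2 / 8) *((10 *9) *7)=315 / 2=157.50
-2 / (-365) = 2 / 365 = 0.01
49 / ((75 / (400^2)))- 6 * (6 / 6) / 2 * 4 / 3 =313588 / 3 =104529.33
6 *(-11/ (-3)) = 22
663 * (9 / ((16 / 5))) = 29835 / 16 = 1864.69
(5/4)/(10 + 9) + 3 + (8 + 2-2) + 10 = 1601/76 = 21.07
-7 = -7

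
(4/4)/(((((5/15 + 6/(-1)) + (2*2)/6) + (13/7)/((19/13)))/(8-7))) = -133/496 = -0.27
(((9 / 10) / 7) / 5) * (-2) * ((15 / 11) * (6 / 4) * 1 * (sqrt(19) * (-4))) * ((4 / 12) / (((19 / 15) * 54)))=3 * sqrt(19) / 1463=0.01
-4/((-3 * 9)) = 4/27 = 0.15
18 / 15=6 / 5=1.20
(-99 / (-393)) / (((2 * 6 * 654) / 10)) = 55 / 171348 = 0.00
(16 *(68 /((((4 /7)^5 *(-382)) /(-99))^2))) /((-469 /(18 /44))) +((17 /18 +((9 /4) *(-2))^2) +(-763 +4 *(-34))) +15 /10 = -2576186022713341 /2883327492096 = -893.48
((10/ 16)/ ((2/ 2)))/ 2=5/ 16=0.31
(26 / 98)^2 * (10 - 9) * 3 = 507 / 2401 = 0.21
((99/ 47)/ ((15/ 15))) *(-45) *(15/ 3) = -22275/ 47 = -473.94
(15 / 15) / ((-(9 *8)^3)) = -1 / 373248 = -0.00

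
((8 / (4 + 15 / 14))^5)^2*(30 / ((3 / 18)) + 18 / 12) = 56371144981447396294656 / 3255243551009881201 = 17317.03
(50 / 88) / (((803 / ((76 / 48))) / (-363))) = -0.41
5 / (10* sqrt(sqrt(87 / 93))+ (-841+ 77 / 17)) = -0.01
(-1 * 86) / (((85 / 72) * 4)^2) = -27864 / 7225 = -3.86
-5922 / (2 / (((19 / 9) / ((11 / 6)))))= -37506 / 11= -3409.64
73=73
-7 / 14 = -1 / 2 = -0.50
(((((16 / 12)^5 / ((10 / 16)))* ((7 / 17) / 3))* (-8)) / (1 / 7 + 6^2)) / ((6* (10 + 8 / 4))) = -0.00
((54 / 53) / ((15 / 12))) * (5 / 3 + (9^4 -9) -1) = 1415376 / 265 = 5341.04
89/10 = 8.90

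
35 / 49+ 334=2343 / 7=334.71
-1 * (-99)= 99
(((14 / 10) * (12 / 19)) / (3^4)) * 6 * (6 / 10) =56 / 1425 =0.04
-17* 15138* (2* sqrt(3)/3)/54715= -171564* sqrt(3)/54715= -5.43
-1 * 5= -5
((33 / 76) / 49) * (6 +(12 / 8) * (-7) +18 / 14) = -0.03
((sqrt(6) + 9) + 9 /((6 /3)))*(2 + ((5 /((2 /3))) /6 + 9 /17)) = 257*sqrt(6) /68 + 6939 /136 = 60.28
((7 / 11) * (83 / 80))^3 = 196122941 / 681472000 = 0.29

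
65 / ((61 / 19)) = 1235 / 61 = 20.25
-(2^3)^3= -512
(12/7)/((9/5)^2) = 100/189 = 0.53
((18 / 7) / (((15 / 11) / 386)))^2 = 649026576 / 1225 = 529817.61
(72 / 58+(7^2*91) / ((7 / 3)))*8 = 443640 / 29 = 15297.93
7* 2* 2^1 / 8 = 7 / 2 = 3.50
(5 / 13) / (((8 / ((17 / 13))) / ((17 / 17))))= 85 / 1352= 0.06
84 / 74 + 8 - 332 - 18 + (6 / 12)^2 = -50411 / 148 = -340.61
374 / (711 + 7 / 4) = 1496 / 2851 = 0.52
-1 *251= -251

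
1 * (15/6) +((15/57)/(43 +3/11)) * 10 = 5790/2261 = 2.56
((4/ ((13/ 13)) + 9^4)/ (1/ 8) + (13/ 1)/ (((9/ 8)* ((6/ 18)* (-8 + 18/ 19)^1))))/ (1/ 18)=63333192/ 67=945271.52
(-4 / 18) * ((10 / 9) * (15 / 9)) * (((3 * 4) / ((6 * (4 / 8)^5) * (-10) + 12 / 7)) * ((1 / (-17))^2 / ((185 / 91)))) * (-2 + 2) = 0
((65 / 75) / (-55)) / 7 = -13 / 5775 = -0.00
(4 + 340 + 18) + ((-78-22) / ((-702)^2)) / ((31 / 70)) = 1382559872 / 3819231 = 362.00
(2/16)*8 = 1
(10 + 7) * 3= 51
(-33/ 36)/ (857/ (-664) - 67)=0.01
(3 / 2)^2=9 / 4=2.25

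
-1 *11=-11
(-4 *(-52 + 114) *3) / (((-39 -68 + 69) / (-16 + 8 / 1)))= -2976 / 19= -156.63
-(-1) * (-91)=-91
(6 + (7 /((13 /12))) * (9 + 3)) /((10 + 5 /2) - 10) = 33.42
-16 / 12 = -4 / 3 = -1.33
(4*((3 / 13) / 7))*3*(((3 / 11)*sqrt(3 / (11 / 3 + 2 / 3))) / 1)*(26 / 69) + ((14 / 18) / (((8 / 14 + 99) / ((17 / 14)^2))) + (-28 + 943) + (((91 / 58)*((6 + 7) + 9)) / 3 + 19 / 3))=216*sqrt(13) / 23023 + 39929737 / 42804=932.88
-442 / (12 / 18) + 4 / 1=-659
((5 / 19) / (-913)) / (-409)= 5 / 7094923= 0.00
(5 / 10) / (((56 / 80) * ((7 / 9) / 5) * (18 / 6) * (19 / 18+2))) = 270 / 539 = 0.50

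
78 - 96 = -18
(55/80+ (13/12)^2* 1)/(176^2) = 67/1115136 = 0.00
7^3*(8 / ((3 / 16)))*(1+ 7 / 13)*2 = 1756160 / 39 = 45029.74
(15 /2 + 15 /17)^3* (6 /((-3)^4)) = 857375 /19652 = 43.63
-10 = -10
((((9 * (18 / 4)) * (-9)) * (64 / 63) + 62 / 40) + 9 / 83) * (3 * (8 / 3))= -8566898 / 2905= -2949.02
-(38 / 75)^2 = -0.26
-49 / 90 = -0.54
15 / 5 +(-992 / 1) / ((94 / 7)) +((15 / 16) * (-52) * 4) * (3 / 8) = -54143 / 376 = -144.00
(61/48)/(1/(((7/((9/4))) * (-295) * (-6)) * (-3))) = -125965/6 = -20994.17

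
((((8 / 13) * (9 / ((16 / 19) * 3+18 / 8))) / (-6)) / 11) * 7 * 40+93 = 1524059 / 17303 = 88.08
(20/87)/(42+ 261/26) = 520/117711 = 0.00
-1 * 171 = -171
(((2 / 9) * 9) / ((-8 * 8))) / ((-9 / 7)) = 7 / 288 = 0.02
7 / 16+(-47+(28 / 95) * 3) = -69431 / 1520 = -45.68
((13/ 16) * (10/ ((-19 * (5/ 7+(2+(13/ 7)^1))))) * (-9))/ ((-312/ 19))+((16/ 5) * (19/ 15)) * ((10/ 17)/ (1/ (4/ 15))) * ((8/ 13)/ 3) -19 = -5780515087/ 305510400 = -18.92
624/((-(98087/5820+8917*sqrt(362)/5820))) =39948480/2148997 -3631680*sqrt(362)/2148997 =-13.56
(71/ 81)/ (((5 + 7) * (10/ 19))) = 1349/ 9720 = 0.14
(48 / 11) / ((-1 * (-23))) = 0.19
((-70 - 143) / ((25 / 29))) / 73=-6177 / 1825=-3.38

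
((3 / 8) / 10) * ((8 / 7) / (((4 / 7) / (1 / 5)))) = 0.02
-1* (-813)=813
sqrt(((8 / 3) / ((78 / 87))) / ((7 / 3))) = 2 * sqrt(2639) / 91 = 1.13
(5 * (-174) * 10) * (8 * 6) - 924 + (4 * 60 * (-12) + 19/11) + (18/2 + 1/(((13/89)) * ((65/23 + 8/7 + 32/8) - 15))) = -68213615035/161876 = -421394.25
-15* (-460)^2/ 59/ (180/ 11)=-581900/ 177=-3287.57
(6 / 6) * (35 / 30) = 7 / 6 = 1.17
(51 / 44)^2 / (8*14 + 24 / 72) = 7803 / 652432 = 0.01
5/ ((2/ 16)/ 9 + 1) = 360/ 73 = 4.93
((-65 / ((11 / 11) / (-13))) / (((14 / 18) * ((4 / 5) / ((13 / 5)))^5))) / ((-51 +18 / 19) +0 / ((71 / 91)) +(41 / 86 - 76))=-256327691945 / 81711616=-3136.98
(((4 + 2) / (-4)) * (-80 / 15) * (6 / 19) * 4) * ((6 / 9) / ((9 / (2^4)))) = 2048 / 171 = 11.98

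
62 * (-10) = -620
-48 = -48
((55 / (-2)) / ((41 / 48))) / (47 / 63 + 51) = -4158 / 6683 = -0.62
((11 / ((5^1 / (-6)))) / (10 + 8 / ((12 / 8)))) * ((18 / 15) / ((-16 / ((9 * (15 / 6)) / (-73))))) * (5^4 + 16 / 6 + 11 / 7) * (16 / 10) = -5886837 / 293825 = -20.04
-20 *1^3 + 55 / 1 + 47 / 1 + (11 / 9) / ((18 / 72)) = 782 / 9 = 86.89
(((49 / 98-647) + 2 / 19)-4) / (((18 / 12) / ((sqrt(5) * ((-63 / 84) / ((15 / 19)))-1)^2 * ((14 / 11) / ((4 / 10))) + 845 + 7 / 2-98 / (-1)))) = -1397806255 / 3344-173005 * sqrt(5) / 66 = -423865.64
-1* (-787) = 787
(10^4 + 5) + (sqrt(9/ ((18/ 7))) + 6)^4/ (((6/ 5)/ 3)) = 1185* sqrt(14) + 121325/ 8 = 19599.49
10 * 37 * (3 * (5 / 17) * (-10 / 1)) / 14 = -233.19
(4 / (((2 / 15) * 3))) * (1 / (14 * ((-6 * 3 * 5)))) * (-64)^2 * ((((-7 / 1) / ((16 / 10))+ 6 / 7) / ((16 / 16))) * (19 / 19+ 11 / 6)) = 428672 / 1323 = 324.02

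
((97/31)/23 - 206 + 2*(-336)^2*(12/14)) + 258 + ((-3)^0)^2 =138029054/713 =193589.14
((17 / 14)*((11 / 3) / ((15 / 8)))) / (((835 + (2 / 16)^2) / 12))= 191488 / 5611305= 0.03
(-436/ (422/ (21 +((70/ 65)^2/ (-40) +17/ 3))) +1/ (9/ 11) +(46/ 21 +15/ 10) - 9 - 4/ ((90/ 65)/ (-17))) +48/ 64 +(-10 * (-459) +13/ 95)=1311357811289/ 284558820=4608.39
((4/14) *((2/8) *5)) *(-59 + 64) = 25/14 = 1.79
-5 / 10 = -1 / 2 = -0.50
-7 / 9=-0.78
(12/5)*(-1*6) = -72/5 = -14.40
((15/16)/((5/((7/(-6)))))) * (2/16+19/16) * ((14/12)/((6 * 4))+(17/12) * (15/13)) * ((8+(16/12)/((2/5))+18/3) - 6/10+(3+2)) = -25167037/2396160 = -10.50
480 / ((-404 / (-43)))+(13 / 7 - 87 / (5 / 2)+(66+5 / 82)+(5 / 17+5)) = 441043833 / 4927790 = 89.50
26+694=720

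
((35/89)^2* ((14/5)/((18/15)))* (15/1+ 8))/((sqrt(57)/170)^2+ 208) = 35402500/887239131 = 0.04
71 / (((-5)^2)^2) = 0.11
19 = 19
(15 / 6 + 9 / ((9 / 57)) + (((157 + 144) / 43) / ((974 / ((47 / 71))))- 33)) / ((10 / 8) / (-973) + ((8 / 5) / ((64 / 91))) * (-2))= -4458553575 / 765603934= -5.82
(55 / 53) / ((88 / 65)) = 325 / 424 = 0.77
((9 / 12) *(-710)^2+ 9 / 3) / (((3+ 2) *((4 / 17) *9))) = 1071221 / 30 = 35707.37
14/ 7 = 2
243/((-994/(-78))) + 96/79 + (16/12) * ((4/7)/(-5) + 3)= 14211961/588945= 24.13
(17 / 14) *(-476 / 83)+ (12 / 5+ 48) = 43.44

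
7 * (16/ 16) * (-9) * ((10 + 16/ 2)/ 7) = -162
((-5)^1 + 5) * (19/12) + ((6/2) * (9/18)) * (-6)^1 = -9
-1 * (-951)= 951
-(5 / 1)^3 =-125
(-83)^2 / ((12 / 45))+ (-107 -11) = 102863 / 4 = 25715.75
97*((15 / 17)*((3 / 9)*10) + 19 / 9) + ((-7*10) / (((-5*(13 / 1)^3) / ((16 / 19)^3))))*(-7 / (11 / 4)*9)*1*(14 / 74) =459856025086693 / 938375585433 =490.06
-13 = -13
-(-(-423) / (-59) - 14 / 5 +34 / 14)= 15572 / 2065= 7.54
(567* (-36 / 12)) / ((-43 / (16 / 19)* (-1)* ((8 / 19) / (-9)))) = 30618 / 43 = 712.05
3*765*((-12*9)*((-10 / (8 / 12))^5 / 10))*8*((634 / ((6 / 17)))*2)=540965603700000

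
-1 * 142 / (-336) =71 / 168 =0.42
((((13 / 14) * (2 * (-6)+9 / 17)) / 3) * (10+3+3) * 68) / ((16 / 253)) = -427570 / 7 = -61081.43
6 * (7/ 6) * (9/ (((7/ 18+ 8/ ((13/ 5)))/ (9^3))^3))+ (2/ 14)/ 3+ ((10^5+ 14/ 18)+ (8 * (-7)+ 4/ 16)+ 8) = 78821606488952809981/ 134419756212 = 586384090.48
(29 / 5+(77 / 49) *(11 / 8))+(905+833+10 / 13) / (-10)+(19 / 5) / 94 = -28378029 / 171080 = -165.88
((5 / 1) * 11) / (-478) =-55 / 478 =-0.12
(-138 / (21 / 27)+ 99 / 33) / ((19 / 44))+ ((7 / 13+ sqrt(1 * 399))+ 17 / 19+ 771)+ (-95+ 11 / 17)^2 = sqrt(399)+ 4632527989 / 499681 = 9290.95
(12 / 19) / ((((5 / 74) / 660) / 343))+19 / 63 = 2532920905 / 1197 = 2116057.56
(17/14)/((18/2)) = 17/126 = 0.13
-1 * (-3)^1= 3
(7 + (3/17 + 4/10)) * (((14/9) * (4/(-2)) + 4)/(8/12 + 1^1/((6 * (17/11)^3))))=2977856/314745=9.46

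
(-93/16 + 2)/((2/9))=-549/32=-17.16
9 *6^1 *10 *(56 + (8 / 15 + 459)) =278388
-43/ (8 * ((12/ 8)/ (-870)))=6235/ 2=3117.50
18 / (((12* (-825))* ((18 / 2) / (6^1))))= -1 / 825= -0.00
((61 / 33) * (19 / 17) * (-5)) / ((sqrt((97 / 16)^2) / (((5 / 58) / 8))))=-28975 / 1578093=-0.02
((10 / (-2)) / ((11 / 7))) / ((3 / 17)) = -595 / 33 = -18.03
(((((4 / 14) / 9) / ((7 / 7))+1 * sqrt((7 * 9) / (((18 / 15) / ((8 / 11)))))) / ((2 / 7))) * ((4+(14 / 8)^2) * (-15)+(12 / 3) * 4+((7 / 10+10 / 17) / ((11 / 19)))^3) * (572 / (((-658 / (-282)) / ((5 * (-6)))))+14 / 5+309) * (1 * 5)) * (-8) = -254412219869071681 * sqrt(1155) / 17982808250 - 254412219869071681 / 102992447250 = -483277938.04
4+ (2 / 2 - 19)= -14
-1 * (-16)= 16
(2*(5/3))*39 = 130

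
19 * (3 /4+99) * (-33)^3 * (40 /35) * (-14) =1089753588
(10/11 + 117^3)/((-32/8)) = -17617753/44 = -400403.48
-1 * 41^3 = -68921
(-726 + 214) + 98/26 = -6607/13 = -508.23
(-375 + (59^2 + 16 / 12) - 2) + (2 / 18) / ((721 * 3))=60451525 / 19467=3105.33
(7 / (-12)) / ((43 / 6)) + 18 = 1541 / 86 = 17.92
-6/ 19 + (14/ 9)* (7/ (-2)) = -985/ 171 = -5.76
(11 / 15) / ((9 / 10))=22 / 27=0.81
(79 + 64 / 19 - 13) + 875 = 17943 / 19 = 944.37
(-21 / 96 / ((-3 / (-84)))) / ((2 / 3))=-147 / 16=-9.19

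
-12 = -12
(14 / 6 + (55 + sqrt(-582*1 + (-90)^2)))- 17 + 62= 189.04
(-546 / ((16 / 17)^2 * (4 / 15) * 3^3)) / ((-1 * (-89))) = -131495 / 136704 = -0.96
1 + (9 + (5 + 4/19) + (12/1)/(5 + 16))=2099/133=15.78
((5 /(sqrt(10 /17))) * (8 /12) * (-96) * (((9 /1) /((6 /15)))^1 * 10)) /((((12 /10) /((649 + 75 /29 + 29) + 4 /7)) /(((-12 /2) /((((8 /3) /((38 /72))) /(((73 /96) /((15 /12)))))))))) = 4794685625 * sqrt(170) /1624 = 38494490.22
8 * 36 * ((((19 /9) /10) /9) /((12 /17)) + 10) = 2889.57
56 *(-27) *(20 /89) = -30240 /89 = -339.78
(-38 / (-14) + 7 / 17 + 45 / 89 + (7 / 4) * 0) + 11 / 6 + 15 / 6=253072 / 31773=7.97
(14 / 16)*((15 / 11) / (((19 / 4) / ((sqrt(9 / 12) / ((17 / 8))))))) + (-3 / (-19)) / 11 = 3 / 209 + 210*sqrt(3) / 3553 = 0.12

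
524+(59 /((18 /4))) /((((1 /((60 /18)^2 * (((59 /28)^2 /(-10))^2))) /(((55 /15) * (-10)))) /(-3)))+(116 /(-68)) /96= 779326411471 /211595328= 3683.10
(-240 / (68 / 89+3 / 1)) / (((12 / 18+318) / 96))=-307584 / 16013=-19.21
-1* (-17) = 17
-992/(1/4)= -3968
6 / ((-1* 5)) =-1.20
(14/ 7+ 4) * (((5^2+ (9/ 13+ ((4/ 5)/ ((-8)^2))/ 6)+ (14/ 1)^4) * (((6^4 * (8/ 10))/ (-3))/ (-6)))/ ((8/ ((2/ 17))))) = 2158885557/ 11050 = 195374.26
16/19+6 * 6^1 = 700/19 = 36.84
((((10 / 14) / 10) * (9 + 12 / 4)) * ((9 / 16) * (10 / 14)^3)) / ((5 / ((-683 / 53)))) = -461025 / 1018024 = -0.45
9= 9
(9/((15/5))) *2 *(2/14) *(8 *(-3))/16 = -9/7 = -1.29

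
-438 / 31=-14.13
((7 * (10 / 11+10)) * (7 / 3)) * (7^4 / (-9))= -4705960 / 99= -47534.95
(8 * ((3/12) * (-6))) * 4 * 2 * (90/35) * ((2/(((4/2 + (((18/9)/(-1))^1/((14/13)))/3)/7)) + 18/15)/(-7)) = 2840832/7105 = 399.84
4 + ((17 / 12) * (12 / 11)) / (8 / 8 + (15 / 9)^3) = 7147 / 1672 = 4.27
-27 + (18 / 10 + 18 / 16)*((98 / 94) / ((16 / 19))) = -703233 / 30080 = -23.38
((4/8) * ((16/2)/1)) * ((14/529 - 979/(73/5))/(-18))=1725622/115851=14.90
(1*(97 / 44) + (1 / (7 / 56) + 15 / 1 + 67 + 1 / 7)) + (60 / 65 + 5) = 393475 / 4004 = 98.27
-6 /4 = -3 /2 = -1.50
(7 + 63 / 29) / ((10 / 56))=51.37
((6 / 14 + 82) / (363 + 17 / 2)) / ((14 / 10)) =5770 / 36407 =0.16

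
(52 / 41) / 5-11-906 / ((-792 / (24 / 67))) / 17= -27539477 / 2568445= -10.72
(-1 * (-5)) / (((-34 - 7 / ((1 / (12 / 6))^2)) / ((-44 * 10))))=1100 / 31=35.48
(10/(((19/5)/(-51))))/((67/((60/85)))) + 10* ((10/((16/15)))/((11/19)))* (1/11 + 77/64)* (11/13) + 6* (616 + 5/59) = 10647235477521/2749517056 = 3872.40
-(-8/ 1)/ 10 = 4/ 5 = 0.80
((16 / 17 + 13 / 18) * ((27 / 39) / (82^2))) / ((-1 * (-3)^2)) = -509 / 26748072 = -0.00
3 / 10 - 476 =-475.70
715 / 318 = 2.25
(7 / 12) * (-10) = -35 / 6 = -5.83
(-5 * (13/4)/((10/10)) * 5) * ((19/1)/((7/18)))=-55575/14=-3969.64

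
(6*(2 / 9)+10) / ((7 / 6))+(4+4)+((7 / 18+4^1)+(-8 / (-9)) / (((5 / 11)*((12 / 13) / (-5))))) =4351 / 378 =11.51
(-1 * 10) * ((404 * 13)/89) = -52520/89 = -590.11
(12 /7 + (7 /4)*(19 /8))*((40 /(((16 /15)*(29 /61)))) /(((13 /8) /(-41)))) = -246661125 /21112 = -11683.46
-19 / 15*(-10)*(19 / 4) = 361 / 6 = 60.17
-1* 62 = -62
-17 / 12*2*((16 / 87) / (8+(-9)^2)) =-136 / 23229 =-0.01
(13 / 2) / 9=0.72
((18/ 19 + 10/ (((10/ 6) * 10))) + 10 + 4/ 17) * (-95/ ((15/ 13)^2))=-1071967/ 1275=-840.76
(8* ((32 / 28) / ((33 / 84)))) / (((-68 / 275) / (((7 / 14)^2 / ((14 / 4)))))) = -800 / 119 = -6.72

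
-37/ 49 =-0.76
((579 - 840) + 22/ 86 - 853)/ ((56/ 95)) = -4549645/ 2408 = -1889.39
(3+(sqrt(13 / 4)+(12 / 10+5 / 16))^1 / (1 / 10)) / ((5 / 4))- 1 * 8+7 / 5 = 79 / 10+4 * sqrt(13) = 22.32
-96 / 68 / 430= -12 / 3655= -0.00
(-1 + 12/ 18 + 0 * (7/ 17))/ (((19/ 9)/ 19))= -3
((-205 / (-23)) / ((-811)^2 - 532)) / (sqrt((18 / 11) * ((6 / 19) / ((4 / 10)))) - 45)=-0.00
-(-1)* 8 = 8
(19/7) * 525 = 1425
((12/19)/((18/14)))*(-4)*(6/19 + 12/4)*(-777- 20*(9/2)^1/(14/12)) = 2008944/361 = 5564.94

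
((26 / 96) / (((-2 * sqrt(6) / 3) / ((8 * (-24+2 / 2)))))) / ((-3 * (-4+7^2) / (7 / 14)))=-299 * sqrt(6) / 6480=-0.11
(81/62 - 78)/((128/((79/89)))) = -375645/706304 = -0.53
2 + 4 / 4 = 3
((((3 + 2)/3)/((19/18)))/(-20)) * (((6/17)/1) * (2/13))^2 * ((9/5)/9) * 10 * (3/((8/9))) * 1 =-1458/927979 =-0.00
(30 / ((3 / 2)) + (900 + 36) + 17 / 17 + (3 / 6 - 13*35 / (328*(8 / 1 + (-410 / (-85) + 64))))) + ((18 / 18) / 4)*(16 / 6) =1231320611 / 1285104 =958.15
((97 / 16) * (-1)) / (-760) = 97 / 12160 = 0.01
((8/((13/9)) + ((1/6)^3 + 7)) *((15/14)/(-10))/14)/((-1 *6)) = 35221/2201472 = 0.02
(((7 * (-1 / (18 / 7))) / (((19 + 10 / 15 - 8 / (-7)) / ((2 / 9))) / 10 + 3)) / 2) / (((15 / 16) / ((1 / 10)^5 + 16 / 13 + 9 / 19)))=-14440384721 / 72150243750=-0.20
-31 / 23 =-1.35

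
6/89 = 0.07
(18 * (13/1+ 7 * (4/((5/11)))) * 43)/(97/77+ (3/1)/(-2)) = -44460108/185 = -240324.91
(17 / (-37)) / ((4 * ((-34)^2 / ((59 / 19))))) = -59 / 191216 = -0.00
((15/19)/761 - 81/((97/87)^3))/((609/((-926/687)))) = 238047188838764/1840374620309127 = 0.13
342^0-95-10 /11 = -1044 /11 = -94.91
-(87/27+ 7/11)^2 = -145924/9801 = -14.89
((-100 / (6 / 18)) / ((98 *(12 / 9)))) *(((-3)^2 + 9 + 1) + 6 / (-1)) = -2925 / 98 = -29.85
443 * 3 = 1329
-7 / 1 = -7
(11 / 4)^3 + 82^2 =431667 / 64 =6744.80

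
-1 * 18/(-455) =18/455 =0.04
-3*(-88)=264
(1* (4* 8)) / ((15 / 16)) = 512 / 15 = 34.13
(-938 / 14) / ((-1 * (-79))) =-67 / 79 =-0.85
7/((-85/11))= -77/85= -0.91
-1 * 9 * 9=-81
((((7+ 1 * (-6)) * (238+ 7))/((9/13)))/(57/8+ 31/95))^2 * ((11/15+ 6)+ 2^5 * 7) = 82771642408000/159038883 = 520449.09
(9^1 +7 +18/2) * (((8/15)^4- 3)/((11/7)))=-1034453/22275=-46.44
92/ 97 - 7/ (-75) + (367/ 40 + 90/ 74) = 24619829/ 2153400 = 11.43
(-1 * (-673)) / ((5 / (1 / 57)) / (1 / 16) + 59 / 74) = 49802 / 337499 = 0.15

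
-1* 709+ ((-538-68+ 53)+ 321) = -941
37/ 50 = 0.74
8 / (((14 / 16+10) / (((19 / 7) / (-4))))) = -304 / 609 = -0.50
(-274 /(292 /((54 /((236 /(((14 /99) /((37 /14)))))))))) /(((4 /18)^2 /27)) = -44043993 /7011796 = -6.28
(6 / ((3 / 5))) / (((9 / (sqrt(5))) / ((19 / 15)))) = 38 * sqrt(5) / 27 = 3.15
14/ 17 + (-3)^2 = 167/ 17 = 9.82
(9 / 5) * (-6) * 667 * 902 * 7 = -227417652 / 5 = -45483530.40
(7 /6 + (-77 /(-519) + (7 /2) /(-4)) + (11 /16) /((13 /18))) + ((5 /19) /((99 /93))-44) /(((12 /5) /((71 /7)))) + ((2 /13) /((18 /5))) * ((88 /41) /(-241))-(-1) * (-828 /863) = -2957645557364133 /16032728117692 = -184.48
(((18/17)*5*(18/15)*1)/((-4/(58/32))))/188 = -783/51136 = -0.02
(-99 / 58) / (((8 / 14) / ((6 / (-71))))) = 0.25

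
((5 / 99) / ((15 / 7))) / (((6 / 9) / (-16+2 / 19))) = -1057 / 1881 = -0.56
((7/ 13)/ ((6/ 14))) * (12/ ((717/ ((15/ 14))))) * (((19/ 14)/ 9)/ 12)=95/ 335556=0.00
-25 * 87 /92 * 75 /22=-163125 /2024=-80.60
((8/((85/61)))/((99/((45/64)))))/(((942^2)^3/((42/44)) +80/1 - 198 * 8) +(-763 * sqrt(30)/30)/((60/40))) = 6841821 * sqrt(30)/5302480105391367123421279922451502844039888 +18460714408919360774910/331405006586960445213829995153218927752493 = 0.00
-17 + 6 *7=25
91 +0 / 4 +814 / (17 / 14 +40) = 63903 / 577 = 110.75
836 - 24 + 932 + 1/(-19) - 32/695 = 23028217/13205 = 1743.90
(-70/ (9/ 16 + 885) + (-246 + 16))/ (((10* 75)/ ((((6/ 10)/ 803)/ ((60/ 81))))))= -2933991/ 9481422500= -0.00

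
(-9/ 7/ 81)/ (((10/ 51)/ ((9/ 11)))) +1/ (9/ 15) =3697/ 2310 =1.60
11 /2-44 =-77 /2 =-38.50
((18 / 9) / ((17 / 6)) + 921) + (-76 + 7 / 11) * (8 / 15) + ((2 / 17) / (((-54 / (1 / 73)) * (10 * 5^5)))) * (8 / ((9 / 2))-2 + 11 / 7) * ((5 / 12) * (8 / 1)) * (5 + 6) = 38379406359568 / 43538158125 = 881.51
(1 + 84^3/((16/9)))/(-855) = -333397/855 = -389.94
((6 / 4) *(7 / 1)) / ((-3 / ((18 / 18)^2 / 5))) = -7 / 10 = -0.70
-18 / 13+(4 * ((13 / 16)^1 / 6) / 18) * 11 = -1.05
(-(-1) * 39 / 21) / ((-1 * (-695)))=13 / 4865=0.00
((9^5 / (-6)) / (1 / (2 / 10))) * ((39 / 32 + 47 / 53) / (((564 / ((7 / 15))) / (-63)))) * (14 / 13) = 24108781599 / 103625600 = 232.65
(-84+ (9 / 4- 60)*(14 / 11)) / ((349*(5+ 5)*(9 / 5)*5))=-7 / 1396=-0.01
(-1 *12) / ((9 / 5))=-20 / 3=-6.67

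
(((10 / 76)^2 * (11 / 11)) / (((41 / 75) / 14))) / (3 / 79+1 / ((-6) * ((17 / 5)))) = -52880625 / 1317289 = -40.14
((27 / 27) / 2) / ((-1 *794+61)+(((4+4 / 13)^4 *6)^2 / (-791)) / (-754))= -34750944445321 / 50447481240174218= -0.00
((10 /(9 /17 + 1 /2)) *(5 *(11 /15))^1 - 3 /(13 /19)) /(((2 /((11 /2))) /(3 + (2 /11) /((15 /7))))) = 4340243 /16380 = 264.97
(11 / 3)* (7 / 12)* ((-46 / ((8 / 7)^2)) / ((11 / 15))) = -39445 / 384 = -102.72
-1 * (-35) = 35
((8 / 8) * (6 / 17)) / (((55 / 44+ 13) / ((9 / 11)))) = 72 / 3553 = 0.02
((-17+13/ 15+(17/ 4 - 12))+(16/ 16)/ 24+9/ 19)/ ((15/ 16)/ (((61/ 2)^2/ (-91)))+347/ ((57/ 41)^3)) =-644118015591/ 3557068084630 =-0.18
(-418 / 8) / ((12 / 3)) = -209 / 16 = -13.06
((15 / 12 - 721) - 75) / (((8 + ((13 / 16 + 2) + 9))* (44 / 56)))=-16184 / 317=-51.05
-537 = -537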